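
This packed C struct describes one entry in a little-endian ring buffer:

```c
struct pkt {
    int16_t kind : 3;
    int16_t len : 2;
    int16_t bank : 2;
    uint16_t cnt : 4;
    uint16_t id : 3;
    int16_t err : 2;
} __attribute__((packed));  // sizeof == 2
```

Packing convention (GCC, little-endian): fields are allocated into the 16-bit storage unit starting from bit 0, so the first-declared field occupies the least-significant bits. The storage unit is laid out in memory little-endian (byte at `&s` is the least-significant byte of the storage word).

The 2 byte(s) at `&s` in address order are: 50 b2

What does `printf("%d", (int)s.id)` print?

[0]=0x50 [1]=0xb2 (little-endian) → word 0xb250
kind:3 @ bit 0 → (0xb250>>0)&0x7 = 0x0
len:2 @ bit 3 → (0xb250>>3)&0x3 = 0x2
bank:2 @ bit 5 → (0xb250>>5)&0x3 = 0x2
cnt:4 @ bit 7 → (0xb250>>7)&0xf = 0x4
id:3 @ bit 11 → (0xb250>>11)&0x7 = 0x6  ←
err:2 @ bit 14 → (0xb250>>14)&0x3 = 0x2

6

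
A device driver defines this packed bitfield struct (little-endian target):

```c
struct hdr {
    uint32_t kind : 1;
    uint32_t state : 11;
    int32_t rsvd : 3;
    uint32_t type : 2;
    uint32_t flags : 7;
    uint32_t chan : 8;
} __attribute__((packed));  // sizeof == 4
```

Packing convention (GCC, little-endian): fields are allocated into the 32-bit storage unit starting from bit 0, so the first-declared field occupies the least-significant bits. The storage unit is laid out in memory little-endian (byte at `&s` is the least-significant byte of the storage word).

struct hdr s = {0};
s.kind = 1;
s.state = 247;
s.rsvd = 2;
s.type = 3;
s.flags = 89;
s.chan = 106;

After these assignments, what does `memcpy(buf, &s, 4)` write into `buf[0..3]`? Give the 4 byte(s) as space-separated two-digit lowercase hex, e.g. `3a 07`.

ef a1 b3 6a

[0+:1] kind=1 & 0x1 = 0x1; word=0x00000001
[1+:11] state=247 & 0x7ff = 0xf7; word=0x000001ef
[12+:3] rsvd=2 & 0x7 = 0x2; word=0x000021ef
[15+:2] type=3 & 0x3 = 0x3; word=0x0001a1ef
[17+:7] flags=89 & 0x7f = 0x59; word=0x00b3a1ef
[24+:8] chan=106 & 0xff = 0x6a; word=0x6ab3a1ef
word = 0x6ab3a1ef → little-endian bytes:
  [0]=0xef  [1]=0xa1  [2]=0xb3  [3]=0x6a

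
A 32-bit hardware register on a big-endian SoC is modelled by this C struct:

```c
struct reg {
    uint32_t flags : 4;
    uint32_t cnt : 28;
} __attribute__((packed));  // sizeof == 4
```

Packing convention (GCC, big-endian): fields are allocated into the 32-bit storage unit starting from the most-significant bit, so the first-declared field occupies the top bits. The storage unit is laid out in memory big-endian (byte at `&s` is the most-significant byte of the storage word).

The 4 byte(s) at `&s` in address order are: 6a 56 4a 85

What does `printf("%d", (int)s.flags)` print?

[0]=0x6a [1]=0x56 [2]=0x4a [3]=0x85 (big-endian) → word 0x6a564a85
flags:4 @ bit 28 → (0x6a564a85>>28)&0xf = 0x6  ←
cnt:28 @ bit 0 → (0x6a564a85>>0)&0xfffffff = 0xa564a85

6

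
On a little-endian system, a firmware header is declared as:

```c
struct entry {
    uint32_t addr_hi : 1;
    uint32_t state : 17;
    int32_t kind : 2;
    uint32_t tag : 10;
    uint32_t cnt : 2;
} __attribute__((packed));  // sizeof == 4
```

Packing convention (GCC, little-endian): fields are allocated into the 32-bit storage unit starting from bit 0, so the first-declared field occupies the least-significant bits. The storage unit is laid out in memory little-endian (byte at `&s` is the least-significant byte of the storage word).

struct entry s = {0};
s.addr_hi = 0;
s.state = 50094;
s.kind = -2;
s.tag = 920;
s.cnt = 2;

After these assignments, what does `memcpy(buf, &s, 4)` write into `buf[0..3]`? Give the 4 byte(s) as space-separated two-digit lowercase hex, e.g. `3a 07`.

[0+:1] addr_hi=0 & 0x1 = 0x0; word=0x00000000
[1+:17] state=50094 & 0x1ffff = 0xc3ae; word=0x0001875c
[18+:2] kind=-2 & 0x3 = 0x2; word=0x0009875c
[20+:10] tag=920 & 0x3ff = 0x398; word=0x3989875c
[30+:2] cnt=2 & 0x3 = 0x2; word=0xb989875c
word = 0xb989875c → little-endian bytes:
  [0]=0x5c  [1]=0x87  [2]=0x89  [3]=0xb9

5c 87 89 b9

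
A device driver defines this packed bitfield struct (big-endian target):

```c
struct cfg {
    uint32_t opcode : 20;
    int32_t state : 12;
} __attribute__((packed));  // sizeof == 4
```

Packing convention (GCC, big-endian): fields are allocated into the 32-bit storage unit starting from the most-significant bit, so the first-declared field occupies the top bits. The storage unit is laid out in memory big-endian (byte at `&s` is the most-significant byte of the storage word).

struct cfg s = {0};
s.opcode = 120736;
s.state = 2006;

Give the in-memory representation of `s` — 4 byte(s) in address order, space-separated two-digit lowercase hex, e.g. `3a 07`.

[12+:20] opcode=120736 & 0xfffff = 0x1d7a0; word=0x1d7a0000
[0+:12] state=2006 & 0xfff = 0x7d6; word=0x1d7a07d6
word = 0x1d7a07d6 → big-endian bytes:
  [0]=0x1d  [1]=0x7a  [2]=0x07  [3]=0xd6

1d 7a 07 d6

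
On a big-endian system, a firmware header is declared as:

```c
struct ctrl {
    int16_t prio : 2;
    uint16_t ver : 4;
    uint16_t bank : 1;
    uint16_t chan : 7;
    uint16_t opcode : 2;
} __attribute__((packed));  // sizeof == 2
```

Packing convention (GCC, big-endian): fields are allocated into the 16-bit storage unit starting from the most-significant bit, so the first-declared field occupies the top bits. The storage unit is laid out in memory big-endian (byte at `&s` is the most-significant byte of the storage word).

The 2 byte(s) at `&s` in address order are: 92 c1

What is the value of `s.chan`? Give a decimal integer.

[0]=0x92 [1]=0xc1 (big-endian) → word 0x92c1
prio [14+:2] = (word>>14) & 0x3 = 2
ver [10+:4] = (word>>10) & 0xf = 4
bank [9+:1] = (word>>9) & 0x1 = 1
chan [2+:7] = (word>>2) & 0x7f = 48  ←
opcode [0+:2] = (word>>0) & 0x3 = 1

48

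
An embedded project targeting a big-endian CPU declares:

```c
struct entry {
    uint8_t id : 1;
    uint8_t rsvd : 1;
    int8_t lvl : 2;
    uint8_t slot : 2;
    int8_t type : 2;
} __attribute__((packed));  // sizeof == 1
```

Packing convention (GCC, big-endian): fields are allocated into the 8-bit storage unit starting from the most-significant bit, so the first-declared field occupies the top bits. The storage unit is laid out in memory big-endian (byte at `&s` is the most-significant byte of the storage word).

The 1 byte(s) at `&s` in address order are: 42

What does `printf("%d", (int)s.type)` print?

-2

[0]=0x42 (big-endian) → word 0x42
id [7+:1] = (word>>7) & 0x1 = 0
rsvd [6+:1] = (word>>6) & 0x1 = 1
lvl [4+:2] = (word>>4) & 0x3 = 0
slot [2+:2] = (word>>2) & 0x3 = 0
type [0+:2] = (word>>0) & 0x3 = 2  ←
type signed 2b, MSB=1: 2 - 4 = -2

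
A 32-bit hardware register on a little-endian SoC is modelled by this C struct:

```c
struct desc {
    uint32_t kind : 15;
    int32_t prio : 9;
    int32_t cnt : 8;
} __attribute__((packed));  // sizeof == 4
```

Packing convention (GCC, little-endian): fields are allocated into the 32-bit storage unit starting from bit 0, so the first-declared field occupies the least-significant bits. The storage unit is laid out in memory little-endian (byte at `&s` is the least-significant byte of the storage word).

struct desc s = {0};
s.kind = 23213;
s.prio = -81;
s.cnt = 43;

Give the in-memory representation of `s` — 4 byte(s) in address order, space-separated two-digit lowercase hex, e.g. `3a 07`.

ad da d7 2b

kind (15b) val=23213 bits=0x5aad at bit 0: 0x00005aad
prio (9b) val=-81 bits=0x1af at bit 15: 0x00d7daad
cnt (8b) val=43 bits=0x2b at bit 24: 0x2bd7daad
word = 0x2bd7daad → little-endian bytes:
  [0]=0xad  [1]=0xda  [2]=0xd7  [3]=0x2b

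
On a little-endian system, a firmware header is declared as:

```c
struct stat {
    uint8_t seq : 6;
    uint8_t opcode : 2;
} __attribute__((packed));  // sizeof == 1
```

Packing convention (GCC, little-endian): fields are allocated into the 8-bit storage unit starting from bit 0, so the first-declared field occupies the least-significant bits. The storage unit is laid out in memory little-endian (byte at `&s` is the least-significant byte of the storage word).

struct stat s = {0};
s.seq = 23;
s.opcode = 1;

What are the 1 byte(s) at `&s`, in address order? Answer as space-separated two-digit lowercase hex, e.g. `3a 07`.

57

seq:6 = 23 → 0x17 << 0 → word 0x17
opcode:2 = 1 → 0x1 << 6 → word 0x57
word = 0x57 → little-endian bytes:
  [0]=0x57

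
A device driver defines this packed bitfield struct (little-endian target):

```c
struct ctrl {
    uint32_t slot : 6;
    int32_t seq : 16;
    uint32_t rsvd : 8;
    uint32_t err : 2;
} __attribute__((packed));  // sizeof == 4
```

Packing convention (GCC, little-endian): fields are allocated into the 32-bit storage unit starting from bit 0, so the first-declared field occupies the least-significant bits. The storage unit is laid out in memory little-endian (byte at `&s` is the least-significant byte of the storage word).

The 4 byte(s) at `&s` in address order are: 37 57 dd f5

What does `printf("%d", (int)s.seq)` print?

30044

[0]=0x37 [1]=0x57 [2]=0xdd [3]=0xf5 (little-endian) → word 0xf5dd5737
slot:6 @ bit 0 → (0xf5dd5737>>0)&0x3f = 0x37
seq:16 @ bit 6 → (0xf5dd5737>>6)&0xffff = 0x755c  ←
rsvd:8 @ bit 22 → (0xf5dd5737>>22)&0xff = 0xd7
err:2 @ bit 30 → (0xf5dd5737>>30)&0x3 = 0x3
seq signed 16b, MSB=0: value = 30044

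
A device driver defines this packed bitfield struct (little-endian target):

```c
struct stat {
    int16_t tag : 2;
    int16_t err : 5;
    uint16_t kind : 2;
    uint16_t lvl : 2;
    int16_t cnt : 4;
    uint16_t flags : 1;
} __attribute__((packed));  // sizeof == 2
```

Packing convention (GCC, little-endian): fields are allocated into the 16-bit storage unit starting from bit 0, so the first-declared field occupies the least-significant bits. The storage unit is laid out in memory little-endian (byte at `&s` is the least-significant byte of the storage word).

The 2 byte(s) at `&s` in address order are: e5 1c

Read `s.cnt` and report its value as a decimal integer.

3

[0]=0xe5 [1]=0x1c (little-endian) → word 0x1ce5
tag [0+:2] = (word>>0) & 0x3 = 1
err [2+:5] = (word>>2) & 0x1f = 25
kind [7+:2] = (word>>7) & 0x3 = 1
lvl [9+:2] = (word>>9) & 0x3 = 2
cnt [11+:4] = (word>>11) & 0xf = 3  ←
flags [15+:1] = (word>>15) & 0x1 = 0
cnt signed 4b, MSB=0: value = 3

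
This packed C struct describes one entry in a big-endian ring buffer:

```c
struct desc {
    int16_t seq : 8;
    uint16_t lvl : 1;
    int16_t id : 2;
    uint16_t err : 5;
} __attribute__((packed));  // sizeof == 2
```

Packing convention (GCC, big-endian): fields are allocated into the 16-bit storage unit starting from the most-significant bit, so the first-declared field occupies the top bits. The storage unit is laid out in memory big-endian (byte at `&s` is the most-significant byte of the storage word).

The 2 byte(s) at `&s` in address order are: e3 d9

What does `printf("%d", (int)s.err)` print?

25

[0]=0xe3 [1]=0xd9 (big-endian) → word 0xe3d9
seq [8+:8] = (word>>8) & 0xff = 227
lvl [7+:1] = (word>>7) & 0x1 = 1
id [5+:2] = (word>>5) & 0x3 = 2
err [0+:5] = (word>>0) & 0x1f = 25  ←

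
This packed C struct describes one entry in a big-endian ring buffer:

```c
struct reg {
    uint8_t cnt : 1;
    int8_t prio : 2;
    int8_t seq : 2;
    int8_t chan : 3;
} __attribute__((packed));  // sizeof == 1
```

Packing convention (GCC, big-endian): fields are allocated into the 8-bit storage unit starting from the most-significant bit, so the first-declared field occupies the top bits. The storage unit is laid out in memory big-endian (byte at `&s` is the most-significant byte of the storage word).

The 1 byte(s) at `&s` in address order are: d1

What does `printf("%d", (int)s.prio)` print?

[0]=0xd1 (big-endian) → word 0xd1
cnt [7+:1] = (word>>7) & 0x1 = 1
prio [5+:2] = (word>>5) & 0x3 = 2  ←
seq [3+:2] = (word>>3) & 0x3 = 2
chan [0+:3] = (word>>0) & 0x7 = 1
prio signed 2b, MSB=1: 2 - 4 = -2

-2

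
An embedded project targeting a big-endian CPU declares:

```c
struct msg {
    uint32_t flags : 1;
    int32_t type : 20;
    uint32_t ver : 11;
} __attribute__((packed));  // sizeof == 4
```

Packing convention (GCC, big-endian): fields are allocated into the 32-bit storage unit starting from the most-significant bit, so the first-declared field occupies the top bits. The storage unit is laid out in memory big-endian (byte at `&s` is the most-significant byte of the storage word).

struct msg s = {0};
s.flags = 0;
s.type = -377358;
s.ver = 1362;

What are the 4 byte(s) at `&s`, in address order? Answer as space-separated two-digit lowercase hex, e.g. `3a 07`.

51 ef 95 52

flags (1b) val=0 bits=0x0 at bit 31: 0x00000000
type (20b) val=-377358 bits=0xa3df2 at bit 11: 0x51ef9000
ver (11b) val=1362 bits=0x552 at bit 0: 0x51ef9552
word = 0x51ef9552 → big-endian bytes:
  [0]=0x51  [1]=0xef  [2]=0x95  [3]=0x52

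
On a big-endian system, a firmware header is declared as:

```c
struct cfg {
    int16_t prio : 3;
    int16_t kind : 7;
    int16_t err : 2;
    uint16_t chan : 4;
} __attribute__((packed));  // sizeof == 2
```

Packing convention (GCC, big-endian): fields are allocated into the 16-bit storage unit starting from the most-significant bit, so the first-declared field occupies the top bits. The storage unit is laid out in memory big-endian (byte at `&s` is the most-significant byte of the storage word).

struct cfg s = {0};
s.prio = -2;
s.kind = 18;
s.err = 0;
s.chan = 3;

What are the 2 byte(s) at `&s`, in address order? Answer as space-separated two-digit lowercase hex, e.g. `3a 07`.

prio:3 = -2 → 0x6 << 13 → word 0xc000
kind:7 = 18 → 0x12 << 6 → word 0xc480
err:2 = 0 → 0x0 << 4 → word 0xc480
chan:4 = 3 → 0x3 << 0 → word 0xc483
word = 0xc483 → big-endian bytes:
  [0]=0xc4  [1]=0x83

c4 83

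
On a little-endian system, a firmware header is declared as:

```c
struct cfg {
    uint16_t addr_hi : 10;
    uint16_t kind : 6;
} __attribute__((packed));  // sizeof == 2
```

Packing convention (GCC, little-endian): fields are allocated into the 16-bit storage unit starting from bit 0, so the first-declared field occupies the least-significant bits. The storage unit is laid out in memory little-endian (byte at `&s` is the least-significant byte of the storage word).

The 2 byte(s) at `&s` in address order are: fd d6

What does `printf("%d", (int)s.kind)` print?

53

[0]=0xfd [1]=0xd6 (little-endian) → word 0xd6fd
addr_hi:10 @ bit 0 → (0xd6fd>>0)&0x3ff = 0x2fd
kind:6 @ bit 10 → (0xd6fd>>10)&0x3f = 0x35  ←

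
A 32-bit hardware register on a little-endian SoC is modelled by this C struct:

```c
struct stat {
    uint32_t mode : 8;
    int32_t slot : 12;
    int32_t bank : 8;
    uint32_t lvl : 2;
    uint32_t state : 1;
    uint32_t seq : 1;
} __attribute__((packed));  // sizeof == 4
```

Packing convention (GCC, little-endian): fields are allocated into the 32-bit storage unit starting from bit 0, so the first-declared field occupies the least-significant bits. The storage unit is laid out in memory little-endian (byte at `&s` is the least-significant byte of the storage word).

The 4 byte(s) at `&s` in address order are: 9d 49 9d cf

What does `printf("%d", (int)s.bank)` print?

[0]=0x9d [1]=0x49 [2]=0x9d [3]=0xcf (little-endian) → word 0xcf9d499d
mode:8 @ bit 0 → (0xcf9d499d>>0)&0xff = 0x9d
slot:12 @ bit 8 → (0xcf9d499d>>8)&0xfff = 0xd49
bank:8 @ bit 20 → (0xcf9d499d>>20)&0xff = 0xf9  ←
lvl:2 @ bit 28 → (0xcf9d499d>>28)&0x3 = 0x0
state:1 @ bit 30 → (0xcf9d499d>>30)&0x1 = 0x1
seq:1 @ bit 31 → (0xcf9d499d>>31)&0x1 = 0x1
bank signed 8b, MSB=1: 249 - 256 = -7

-7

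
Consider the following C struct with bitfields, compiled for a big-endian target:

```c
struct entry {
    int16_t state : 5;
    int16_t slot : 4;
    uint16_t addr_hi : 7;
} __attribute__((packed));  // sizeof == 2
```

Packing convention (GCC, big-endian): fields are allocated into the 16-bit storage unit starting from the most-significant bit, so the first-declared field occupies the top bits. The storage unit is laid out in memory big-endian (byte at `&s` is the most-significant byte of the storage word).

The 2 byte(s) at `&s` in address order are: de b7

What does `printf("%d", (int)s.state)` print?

[0]=0xde [1]=0xb7 (big-endian) → word 0xdeb7
state:5 @ bit 11 → (0xdeb7>>11)&0x1f = 0x1b  ←
slot:4 @ bit 7 → (0xdeb7>>7)&0xf = 0xd
addr_hi:7 @ bit 0 → (0xdeb7>>0)&0x7f = 0x37
state signed 5b, MSB=1: 27 - 32 = -5

-5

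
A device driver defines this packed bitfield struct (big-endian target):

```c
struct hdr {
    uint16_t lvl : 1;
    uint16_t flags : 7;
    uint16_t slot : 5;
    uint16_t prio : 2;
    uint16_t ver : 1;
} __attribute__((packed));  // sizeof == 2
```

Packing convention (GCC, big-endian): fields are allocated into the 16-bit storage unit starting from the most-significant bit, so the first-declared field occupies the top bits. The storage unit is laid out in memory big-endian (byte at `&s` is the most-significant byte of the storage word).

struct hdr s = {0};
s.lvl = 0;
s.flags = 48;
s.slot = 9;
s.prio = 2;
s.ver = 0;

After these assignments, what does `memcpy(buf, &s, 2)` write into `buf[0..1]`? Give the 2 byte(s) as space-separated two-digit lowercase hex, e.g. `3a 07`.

30 4c

[15+:1] lvl=0 & 0x1 = 0x0; word=0x0000
[8+:7] flags=48 & 0x7f = 0x30; word=0x3000
[3+:5] slot=9 & 0x1f = 0x9; word=0x3048
[1+:2] prio=2 & 0x3 = 0x2; word=0x304c
[0+:1] ver=0 & 0x1 = 0x0; word=0x304c
word = 0x304c → big-endian bytes:
  [0]=0x30  [1]=0x4c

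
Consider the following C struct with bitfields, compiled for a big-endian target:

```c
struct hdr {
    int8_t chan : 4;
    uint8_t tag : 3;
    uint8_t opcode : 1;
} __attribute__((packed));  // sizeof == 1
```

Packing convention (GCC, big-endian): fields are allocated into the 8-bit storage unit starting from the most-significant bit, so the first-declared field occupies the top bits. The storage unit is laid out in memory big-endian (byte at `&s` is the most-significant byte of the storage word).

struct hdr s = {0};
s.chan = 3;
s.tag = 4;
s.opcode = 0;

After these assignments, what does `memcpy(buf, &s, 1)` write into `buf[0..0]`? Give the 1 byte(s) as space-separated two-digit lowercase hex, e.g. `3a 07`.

chan (4b) val=3 bits=0x3 at bit 4: 0x30
tag (3b) val=4 bits=0x4 at bit 1: 0x38
opcode (1b) val=0 bits=0x0 at bit 0: 0x38
word = 0x38 → big-endian bytes:
  [0]=0x38

38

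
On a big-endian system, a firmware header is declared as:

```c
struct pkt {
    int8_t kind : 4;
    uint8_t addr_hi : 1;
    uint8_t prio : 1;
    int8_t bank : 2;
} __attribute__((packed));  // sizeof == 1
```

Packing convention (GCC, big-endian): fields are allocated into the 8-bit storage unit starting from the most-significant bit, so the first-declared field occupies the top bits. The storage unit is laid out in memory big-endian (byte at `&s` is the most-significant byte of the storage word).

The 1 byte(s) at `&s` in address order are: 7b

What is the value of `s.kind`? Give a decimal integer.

7

[0]=0x7b (big-endian) → word 0x7b
kind [4+:4] = (word>>4) & 0xf = 7  ←
addr_hi [3+:1] = (word>>3) & 0x1 = 1
prio [2+:1] = (word>>2) & 0x1 = 0
bank [0+:2] = (word>>0) & 0x3 = 3
kind signed 4b, MSB=0: value = 7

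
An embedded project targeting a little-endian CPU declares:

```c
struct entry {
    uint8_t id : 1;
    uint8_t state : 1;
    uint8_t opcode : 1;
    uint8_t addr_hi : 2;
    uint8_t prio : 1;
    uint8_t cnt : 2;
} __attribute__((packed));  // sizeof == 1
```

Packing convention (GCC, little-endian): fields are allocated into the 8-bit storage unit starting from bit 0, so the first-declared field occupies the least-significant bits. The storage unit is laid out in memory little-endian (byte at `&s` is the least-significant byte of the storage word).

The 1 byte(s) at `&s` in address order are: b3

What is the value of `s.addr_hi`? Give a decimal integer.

2

[0]=0xb3 (little-endian) → word 0xb3
id:1 @ bit 0 → (0xb3>>0)&0x1 = 0x1
state:1 @ bit 1 → (0xb3>>1)&0x1 = 0x1
opcode:1 @ bit 2 → (0xb3>>2)&0x1 = 0x0
addr_hi:2 @ bit 3 → (0xb3>>3)&0x3 = 0x2  ←
prio:1 @ bit 5 → (0xb3>>5)&0x1 = 0x1
cnt:2 @ bit 6 → (0xb3>>6)&0x3 = 0x2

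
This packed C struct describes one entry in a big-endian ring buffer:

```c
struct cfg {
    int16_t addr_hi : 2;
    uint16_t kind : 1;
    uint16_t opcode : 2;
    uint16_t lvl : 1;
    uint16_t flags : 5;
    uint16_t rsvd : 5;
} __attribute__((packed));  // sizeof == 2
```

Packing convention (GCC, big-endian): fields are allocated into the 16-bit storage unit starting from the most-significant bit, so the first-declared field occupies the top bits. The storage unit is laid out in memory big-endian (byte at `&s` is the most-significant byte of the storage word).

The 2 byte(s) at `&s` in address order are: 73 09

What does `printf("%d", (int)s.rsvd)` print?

[0]=0x73 [1]=0x09 (big-endian) → word 0x7309
addr_hi:2 @ bit 14 → (0x7309>>14)&0x3 = 0x1
kind:1 @ bit 13 → (0x7309>>13)&0x1 = 0x1
opcode:2 @ bit 11 → (0x7309>>11)&0x3 = 0x2
lvl:1 @ bit 10 → (0x7309>>10)&0x1 = 0x0
flags:5 @ bit 5 → (0x7309>>5)&0x1f = 0x18
rsvd:5 @ bit 0 → (0x7309>>0)&0x1f = 0x9  ←

9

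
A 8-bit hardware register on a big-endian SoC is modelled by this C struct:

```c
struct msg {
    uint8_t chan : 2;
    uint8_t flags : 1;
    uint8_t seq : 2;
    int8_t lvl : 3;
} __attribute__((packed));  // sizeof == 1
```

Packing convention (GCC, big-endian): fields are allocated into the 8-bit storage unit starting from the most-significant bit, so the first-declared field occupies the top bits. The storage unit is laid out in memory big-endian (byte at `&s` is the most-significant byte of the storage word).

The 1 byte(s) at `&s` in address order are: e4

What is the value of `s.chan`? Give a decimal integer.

[0]=0xe4 (big-endian) → word 0xe4
chan [6+:2] = (word>>6) & 0x3 = 3  ←
flags [5+:1] = (word>>5) & 0x1 = 1
seq [3+:2] = (word>>3) & 0x3 = 0
lvl [0+:3] = (word>>0) & 0x7 = 4

3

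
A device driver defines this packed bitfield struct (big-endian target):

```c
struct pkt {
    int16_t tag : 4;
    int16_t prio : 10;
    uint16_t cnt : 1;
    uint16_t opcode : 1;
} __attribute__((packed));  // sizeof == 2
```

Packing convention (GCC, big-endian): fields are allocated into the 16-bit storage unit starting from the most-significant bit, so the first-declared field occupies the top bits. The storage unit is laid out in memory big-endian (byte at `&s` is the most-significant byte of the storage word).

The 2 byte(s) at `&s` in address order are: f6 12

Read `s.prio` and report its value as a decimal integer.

388

[0]=0xf6 [1]=0x12 (big-endian) → word 0xf612
tag:4 @ bit 12 → (0xf612>>12)&0xf = 0xf
prio:10 @ bit 2 → (0xf612>>2)&0x3ff = 0x184  ←
cnt:1 @ bit 1 → (0xf612>>1)&0x1 = 0x1
opcode:1 @ bit 0 → (0xf612>>0)&0x1 = 0x0
prio signed 10b, MSB=0: value = 388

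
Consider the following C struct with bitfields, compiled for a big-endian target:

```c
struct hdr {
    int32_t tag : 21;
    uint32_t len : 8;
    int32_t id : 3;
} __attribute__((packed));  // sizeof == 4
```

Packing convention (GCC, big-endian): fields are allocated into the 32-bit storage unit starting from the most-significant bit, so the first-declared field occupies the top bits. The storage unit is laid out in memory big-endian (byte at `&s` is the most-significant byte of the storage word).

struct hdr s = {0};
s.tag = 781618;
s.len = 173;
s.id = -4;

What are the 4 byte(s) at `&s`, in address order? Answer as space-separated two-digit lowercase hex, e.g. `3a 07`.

5f 69 95 6c

tag (21b) val=781618 bits=0xbed32 at bit 11: 0x5f699000
len (8b) val=173 bits=0xad at bit 3: 0x5f699568
id (3b) val=-4 bits=0x4 at bit 0: 0x5f69956c
word = 0x5f69956c → big-endian bytes:
  [0]=0x5f  [1]=0x69  [2]=0x95  [3]=0x6c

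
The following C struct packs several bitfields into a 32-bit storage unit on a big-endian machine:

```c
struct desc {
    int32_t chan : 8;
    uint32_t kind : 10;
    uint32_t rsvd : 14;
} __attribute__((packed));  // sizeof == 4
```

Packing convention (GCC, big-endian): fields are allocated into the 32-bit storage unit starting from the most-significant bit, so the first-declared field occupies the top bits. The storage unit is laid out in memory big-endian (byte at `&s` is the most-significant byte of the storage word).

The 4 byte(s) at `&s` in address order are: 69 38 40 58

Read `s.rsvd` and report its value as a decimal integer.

88

[0]=0x69 [1]=0x38 [2]=0x40 [3]=0x58 (big-endian) → word 0x69384058
chan [24+:8] = (word>>24) & 0xff = 105
kind [14+:10] = (word>>14) & 0x3ff = 225
rsvd [0+:14] = (word>>0) & 0x3fff = 88  ←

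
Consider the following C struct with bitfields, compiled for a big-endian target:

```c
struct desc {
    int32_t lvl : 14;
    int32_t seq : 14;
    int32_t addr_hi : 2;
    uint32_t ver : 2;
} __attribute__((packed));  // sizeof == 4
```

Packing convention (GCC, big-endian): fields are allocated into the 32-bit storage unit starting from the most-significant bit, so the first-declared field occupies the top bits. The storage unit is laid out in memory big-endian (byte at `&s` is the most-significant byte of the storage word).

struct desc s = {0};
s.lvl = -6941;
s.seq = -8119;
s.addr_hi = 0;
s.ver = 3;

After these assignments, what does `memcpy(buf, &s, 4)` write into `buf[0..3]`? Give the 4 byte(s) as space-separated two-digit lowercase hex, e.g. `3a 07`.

lvl:14 = -6941 → 0x24e3 << 18 → word 0x938c0000
seq:14 = -8119 → 0x2049 << 4 → word 0x938e0490
addr_hi:2 = 0 → 0x0 << 2 → word 0x938e0490
ver:2 = 3 → 0x3 << 0 → word 0x938e0493
word = 0x938e0493 → big-endian bytes:
  [0]=0x93  [1]=0x8e  [2]=0x04  [3]=0x93

93 8e 04 93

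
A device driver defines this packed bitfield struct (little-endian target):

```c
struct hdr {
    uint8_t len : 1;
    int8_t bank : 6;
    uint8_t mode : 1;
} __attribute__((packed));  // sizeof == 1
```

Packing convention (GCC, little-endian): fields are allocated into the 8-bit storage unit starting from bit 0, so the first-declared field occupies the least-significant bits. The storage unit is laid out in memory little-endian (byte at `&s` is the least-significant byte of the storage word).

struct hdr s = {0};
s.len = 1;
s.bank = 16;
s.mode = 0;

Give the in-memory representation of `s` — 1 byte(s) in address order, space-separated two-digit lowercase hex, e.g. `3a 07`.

len (1b) val=1 bits=0x1 at bit 0: 0x01
bank (6b) val=16 bits=0x10 at bit 1: 0x21
mode (1b) val=0 bits=0x0 at bit 7: 0x21
word = 0x21 → little-endian bytes:
  [0]=0x21

21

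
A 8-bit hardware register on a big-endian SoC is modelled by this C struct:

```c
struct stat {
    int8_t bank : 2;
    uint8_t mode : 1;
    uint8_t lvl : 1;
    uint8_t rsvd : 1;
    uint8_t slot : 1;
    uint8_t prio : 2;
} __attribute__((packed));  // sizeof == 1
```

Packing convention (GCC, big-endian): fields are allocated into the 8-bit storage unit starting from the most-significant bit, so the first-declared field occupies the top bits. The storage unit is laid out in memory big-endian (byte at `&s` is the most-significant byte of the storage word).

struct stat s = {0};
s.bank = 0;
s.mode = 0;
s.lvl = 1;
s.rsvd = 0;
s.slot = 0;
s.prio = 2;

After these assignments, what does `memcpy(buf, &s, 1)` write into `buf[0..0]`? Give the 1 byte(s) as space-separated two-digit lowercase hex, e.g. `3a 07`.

12

bank (2b) val=0 bits=0x0 at bit 6: 0x00
mode (1b) val=0 bits=0x0 at bit 5: 0x00
lvl (1b) val=1 bits=0x1 at bit 4: 0x10
rsvd (1b) val=0 bits=0x0 at bit 3: 0x10
slot (1b) val=0 bits=0x0 at bit 2: 0x10
prio (2b) val=2 bits=0x2 at bit 0: 0x12
word = 0x12 → big-endian bytes:
  [0]=0x12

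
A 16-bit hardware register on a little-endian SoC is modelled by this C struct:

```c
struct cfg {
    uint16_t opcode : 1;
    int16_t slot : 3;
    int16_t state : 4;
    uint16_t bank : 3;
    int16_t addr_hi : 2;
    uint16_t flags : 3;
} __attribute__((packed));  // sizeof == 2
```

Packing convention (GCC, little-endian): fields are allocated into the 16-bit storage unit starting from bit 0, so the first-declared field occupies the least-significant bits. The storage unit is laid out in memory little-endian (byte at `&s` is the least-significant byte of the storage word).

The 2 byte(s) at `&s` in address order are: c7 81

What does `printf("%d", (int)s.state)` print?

[0]=0xc7 [1]=0x81 (little-endian) → word 0x81c7
opcode:1 @ bit 0 → (0x81c7>>0)&0x1 = 0x1
slot:3 @ bit 1 → (0x81c7>>1)&0x7 = 0x3
state:4 @ bit 4 → (0x81c7>>4)&0xf = 0xc  ←
bank:3 @ bit 8 → (0x81c7>>8)&0x7 = 0x1
addr_hi:2 @ bit 11 → (0x81c7>>11)&0x3 = 0x0
flags:3 @ bit 13 → (0x81c7>>13)&0x7 = 0x4
state signed 4b, MSB=1: 12 - 16 = -4

-4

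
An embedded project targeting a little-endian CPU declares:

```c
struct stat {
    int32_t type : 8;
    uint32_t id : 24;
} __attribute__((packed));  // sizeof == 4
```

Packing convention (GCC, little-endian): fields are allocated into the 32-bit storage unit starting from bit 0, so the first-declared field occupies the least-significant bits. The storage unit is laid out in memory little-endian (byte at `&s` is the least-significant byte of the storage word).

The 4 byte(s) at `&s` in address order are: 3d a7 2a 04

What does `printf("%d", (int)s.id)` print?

273063

[0]=0x3d [1]=0xa7 [2]=0x2a [3]=0x04 (little-endian) → word 0x042aa73d
type [0+:8] = (word>>0) & 0xff = 61
id [8+:24] = (word>>8) & 0xffffff = 273063  ←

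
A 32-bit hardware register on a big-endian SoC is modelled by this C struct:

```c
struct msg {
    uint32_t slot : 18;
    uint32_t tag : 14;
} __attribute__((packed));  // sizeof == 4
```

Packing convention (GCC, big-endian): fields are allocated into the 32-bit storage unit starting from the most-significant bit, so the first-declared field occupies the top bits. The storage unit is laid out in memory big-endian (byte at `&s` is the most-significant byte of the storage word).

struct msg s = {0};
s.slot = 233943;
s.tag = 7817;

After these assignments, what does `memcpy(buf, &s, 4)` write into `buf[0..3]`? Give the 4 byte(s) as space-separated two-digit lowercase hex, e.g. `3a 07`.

e4 75 de 89

slot:18 = 233943 → 0x391d7 << 14 → word 0xe475c000
tag:14 = 7817 → 0x1e89 << 0 → word 0xe475de89
word = 0xe475de89 → big-endian bytes:
  [0]=0xe4  [1]=0x75  [2]=0xde  [3]=0x89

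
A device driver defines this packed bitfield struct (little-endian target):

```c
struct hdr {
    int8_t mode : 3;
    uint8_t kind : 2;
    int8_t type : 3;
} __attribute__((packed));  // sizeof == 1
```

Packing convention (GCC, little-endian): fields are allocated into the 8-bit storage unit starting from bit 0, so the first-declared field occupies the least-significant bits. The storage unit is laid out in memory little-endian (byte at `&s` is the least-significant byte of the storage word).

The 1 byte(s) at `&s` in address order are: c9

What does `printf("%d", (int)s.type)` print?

-2

[0]=0xc9 (little-endian) → word 0xc9
mode:3 @ bit 0 → (0xc9>>0)&0x7 = 0x1
kind:2 @ bit 3 → (0xc9>>3)&0x3 = 0x1
type:3 @ bit 5 → (0xc9>>5)&0x7 = 0x6  ←
type signed 3b, MSB=1: 6 - 8 = -2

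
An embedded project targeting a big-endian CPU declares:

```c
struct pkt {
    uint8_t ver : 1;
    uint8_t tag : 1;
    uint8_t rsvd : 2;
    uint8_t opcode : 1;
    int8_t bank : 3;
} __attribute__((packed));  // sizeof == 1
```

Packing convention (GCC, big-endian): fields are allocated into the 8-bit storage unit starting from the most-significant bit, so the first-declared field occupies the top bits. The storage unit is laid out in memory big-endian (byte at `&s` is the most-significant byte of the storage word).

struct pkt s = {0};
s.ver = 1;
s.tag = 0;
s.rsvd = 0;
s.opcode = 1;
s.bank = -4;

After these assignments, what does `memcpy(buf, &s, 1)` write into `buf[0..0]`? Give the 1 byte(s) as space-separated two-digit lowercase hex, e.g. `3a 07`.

8c

ver:1 = 1 → 0x1 << 7 → word 0x80
tag:1 = 0 → 0x0 << 6 → word 0x80
rsvd:2 = 0 → 0x0 << 4 → word 0x80
opcode:1 = 1 → 0x1 << 3 → word 0x88
bank:3 = -4 → 0x4 << 0 → word 0x8c
word = 0x8c → big-endian bytes:
  [0]=0x8c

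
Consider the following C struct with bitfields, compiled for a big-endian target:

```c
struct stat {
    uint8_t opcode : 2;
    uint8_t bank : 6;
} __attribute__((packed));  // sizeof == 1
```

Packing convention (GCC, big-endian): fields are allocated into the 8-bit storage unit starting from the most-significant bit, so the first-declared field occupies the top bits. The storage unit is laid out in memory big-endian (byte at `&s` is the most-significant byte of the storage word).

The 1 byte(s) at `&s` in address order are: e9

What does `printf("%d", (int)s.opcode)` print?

[0]=0xe9 (big-endian) → word 0xe9
opcode:2 @ bit 6 → (0xe9>>6)&0x3 = 0x3  ←
bank:6 @ bit 0 → (0xe9>>0)&0x3f = 0x29

3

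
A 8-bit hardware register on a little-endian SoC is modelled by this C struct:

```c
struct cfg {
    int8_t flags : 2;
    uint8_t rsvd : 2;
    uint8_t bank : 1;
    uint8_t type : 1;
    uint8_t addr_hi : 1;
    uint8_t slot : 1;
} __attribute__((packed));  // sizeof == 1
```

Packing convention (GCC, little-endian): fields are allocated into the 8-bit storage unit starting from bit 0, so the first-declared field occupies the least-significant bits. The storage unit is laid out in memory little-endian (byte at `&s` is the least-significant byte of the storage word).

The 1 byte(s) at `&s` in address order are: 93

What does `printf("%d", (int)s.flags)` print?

-1

[0]=0x93 (little-endian) → word 0x93
flags:2 @ bit 0 → (0x93>>0)&0x3 = 0x3  ←
rsvd:2 @ bit 2 → (0x93>>2)&0x3 = 0x0
bank:1 @ bit 4 → (0x93>>4)&0x1 = 0x1
type:1 @ bit 5 → (0x93>>5)&0x1 = 0x0
addr_hi:1 @ bit 6 → (0x93>>6)&0x1 = 0x0
slot:1 @ bit 7 → (0x93>>7)&0x1 = 0x1
flags signed 2b, MSB=1: 3 - 4 = -1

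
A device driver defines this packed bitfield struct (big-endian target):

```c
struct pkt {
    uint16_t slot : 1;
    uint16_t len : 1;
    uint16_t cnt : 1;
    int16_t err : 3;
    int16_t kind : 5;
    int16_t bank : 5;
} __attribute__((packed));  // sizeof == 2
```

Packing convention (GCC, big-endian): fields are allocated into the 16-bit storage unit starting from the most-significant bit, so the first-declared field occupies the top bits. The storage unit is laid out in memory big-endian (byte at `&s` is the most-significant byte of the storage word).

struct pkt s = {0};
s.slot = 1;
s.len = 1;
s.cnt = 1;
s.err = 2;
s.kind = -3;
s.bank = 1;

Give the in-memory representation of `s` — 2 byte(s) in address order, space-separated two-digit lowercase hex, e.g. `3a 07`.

slot:1 = 1 → 0x1 << 15 → word 0x8000
len:1 = 1 → 0x1 << 14 → word 0xc000
cnt:1 = 1 → 0x1 << 13 → word 0xe000
err:3 = 2 → 0x2 << 10 → word 0xe800
kind:5 = -3 → 0x1d << 5 → word 0xeba0
bank:5 = 1 → 0x1 << 0 → word 0xeba1
word = 0xeba1 → big-endian bytes:
  [0]=0xeb  [1]=0xa1

eb a1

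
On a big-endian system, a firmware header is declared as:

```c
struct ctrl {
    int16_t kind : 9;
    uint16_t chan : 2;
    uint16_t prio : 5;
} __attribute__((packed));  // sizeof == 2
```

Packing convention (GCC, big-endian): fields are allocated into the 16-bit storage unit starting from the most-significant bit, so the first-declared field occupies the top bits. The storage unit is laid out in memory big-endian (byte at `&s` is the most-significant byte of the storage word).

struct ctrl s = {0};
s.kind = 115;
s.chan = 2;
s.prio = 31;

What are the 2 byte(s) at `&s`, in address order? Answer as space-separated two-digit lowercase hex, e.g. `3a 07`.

kind (9b) val=115 bits=0x73 at bit 7: 0x3980
chan (2b) val=2 bits=0x2 at bit 5: 0x39c0
prio (5b) val=31 bits=0x1f at bit 0: 0x39df
word = 0x39df → big-endian bytes:
  [0]=0x39  [1]=0xdf

39 df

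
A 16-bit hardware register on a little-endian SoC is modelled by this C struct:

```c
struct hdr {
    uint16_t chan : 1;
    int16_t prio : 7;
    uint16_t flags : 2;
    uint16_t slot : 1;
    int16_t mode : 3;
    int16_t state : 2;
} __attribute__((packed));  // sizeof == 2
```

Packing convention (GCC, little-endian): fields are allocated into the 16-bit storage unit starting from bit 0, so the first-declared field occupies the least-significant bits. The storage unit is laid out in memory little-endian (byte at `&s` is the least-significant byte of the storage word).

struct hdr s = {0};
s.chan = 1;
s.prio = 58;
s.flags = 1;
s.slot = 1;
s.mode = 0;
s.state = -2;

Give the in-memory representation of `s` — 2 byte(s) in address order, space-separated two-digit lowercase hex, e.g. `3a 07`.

chan (1b) val=1 bits=0x1 at bit 0: 0x0001
prio (7b) val=58 bits=0x3a at bit 1: 0x0075
flags (2b) val=1 bits=0x1 at bit 8: 0x0175
slot (1b) val=1 bits=0x1 at bit 10: 0x0575
mode (3b) val=0 bits=0x0 at bit 11: 0x0575
state (2b) val=-2 bits=0x2 at bit 14: 0x8575
word = 0x8575 → little-endian bytes:
  [0]=0x75  [1]=0x85

75 85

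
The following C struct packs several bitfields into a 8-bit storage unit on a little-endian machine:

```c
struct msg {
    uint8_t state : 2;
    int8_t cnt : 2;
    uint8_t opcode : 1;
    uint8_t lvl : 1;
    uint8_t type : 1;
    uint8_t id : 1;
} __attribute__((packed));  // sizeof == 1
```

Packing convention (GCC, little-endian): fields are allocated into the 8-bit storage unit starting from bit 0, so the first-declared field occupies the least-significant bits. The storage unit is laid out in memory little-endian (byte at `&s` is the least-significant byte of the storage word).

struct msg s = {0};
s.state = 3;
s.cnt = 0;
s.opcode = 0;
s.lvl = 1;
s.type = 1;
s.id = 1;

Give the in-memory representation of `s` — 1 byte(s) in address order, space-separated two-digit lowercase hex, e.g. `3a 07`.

e3

state (2b) val=3 bits=0x3 at bit 0: 0x03
cnt (2b) val=0 bits=0x0 at bit 2: 0x03
opcode (1b) val=0 bits=0x0 at bit 4: 0x03
lvl (1b) val=1 bits=0x1 at bit 5: 0x23
type (1b) val=1 bits=0x1 at bit 6: 0x63
id (1b) val=1 bits=0x1 at bit 7: 0xe3
word = 0xe3 → little-endian bytes:
  [0]=0xe3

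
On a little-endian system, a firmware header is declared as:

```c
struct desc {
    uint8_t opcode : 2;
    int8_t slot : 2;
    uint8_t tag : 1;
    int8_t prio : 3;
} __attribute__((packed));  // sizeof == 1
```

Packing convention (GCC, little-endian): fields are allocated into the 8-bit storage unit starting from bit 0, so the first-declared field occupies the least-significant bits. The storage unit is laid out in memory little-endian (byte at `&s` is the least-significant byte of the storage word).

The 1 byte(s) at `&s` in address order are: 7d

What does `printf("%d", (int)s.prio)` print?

[0]=0x7d (little-endian) → word 0x7d
opcode [0+:2] = (word>>0) & 0x3 = 1
slot [2+:2] = (word>>2) & 0x3 = 3
tag [4+:1] = (word>>4) & 0x1 = 1
prio [5+:3] = (word>>5) & 0x7 = 3  ←
prio signed 3b, MSB=0: value = 3

3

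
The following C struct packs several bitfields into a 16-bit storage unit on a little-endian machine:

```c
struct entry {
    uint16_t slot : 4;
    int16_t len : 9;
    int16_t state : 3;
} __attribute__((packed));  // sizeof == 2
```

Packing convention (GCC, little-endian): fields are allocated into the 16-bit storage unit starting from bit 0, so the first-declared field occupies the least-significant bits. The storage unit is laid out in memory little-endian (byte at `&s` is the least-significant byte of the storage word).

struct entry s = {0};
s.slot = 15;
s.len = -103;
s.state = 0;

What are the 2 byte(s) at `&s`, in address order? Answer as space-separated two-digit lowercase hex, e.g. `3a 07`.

slot (4b) val=15 bits=0xf at bit 0: 0x000f
len (9b) val=-103 bits=0x199 at bit 4: 0x199f
state (3b) val=0 bits=0x0 at bit 13: 0x199f
word = 0x199f → little-endian bytes:
  [0]=0x9f  [1]=0x19

9f 19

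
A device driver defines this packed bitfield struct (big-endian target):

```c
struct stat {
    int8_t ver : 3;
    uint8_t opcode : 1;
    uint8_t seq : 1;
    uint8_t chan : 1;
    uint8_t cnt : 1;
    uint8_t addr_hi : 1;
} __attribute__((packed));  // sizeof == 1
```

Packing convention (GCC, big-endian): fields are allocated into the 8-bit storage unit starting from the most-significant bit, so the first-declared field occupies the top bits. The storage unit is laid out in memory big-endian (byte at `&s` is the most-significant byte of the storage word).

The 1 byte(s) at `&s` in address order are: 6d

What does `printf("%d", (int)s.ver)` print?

3

[0]=0x6d (big-endian) → word 0x6d
ver:3 @ bit 5 → (0x6d>>5)&0x7 = 0x3  ←
opcode:1 @ bit 4 → (0x6d>>4)&0x1 = 0x0
seq:1 @ bit 3 → (0x6d>>3)&0x1 = 0x1
chan:1 @ bit 2 → (0x6d>>2)&0x1 = 0x1
cnt:1 @ bit 1 → (0x6d>>1)&0x1 = 0x0
addr_hi:1 @ bit 0 → (0x6d>>0)&0x1 = 0x1
ver signed 3b, MSB=0: value = 3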